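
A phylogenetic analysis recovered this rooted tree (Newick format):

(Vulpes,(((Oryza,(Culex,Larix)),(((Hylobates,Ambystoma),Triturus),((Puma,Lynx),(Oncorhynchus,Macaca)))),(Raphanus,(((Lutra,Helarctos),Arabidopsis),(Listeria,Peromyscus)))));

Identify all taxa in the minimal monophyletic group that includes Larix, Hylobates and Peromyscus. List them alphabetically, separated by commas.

Ambystoma, Arabidopsis, Culex, Helarctos, Hylobates, Larix, Listeria, Lutra, Lynx, Macaca, Oncorhynchus, Oryza, Peromyscus, Puma, Raphanus, Triturus

Tracing Larix: it sits inside (Culex,Larix).
Tracing Hylobates: it sits inside (Hylobates,Ambystoma).
Tracing Peromyscus: it sits inside (Listeria,Peromyscus).
The smallest clade enclosing all 3 is (((Oryza,(Culex,Larix)),(((Hylobates,Ambystoma),Triturus),((Puma,Lynx),(Oncorhynchus,Macaca)))),(Raphanus,(((Lutra,Helarctos),Arabidopsis),(Listeria,Peromyscus)))); the answer is its 16 terminal taxa in alphabetical order.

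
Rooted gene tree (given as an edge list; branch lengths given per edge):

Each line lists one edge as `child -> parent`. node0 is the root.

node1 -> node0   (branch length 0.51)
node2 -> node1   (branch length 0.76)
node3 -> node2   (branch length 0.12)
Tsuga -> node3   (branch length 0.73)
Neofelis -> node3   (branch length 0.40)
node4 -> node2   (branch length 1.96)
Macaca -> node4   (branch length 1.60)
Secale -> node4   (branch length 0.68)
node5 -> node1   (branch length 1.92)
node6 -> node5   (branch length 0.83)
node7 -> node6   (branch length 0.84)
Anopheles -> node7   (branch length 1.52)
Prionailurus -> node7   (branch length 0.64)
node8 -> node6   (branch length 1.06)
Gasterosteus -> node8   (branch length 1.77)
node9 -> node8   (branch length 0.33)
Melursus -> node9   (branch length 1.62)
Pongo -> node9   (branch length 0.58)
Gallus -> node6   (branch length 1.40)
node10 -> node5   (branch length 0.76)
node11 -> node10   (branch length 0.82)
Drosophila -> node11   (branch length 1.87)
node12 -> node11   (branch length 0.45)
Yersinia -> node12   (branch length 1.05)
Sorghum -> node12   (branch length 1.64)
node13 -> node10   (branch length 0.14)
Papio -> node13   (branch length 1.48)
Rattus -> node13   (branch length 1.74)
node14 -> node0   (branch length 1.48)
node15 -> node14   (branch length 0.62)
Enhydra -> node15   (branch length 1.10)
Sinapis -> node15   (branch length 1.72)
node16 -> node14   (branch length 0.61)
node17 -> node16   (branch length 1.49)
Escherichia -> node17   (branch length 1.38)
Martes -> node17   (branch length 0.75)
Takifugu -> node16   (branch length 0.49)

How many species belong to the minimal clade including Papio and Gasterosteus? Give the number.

The MRCA of Papio and Gasterosteus is the node subtending (((Anopheles,Prionailurus),(Gasterosteus,(Melursus,Pongo)),Gallus),((Drosophila,(Yersinia,Sorghum)),(Papio,Rattus))).
That clade contains 11 terminal taxa: Anopheles, Drosophila, Gallus, Gasterosteus, Melursus, Papio, Pongo, Prionailurus, Rattus, Sorghum, Yersinia.

11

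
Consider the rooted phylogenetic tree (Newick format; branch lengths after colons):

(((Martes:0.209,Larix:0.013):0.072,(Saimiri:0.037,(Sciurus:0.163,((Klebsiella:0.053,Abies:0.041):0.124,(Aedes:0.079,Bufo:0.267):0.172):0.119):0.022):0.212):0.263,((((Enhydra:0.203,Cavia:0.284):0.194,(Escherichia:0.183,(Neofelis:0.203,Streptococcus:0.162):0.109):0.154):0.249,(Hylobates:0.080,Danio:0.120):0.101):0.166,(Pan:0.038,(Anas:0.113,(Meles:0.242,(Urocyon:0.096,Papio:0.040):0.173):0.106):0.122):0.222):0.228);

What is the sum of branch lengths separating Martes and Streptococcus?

The path runs Martes → … → MRCA → … → Streptococcus; the MRCA is the root of the tree.
Branch lengths along that path: 0.209 + 0.072 + 0.263 + 0.228 + 0.166 + 0.249 + 0.154 + 0.109 + 0.162 = 1.612.

1.612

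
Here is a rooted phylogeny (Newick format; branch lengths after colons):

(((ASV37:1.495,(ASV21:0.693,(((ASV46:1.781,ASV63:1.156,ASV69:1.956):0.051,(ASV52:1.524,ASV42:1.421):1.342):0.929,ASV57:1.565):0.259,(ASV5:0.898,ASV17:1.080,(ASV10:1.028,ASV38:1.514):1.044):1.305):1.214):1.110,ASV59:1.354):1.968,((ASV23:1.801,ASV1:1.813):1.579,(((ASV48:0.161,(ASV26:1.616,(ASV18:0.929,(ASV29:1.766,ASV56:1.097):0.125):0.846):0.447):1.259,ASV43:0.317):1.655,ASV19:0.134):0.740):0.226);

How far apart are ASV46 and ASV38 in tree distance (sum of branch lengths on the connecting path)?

6.883

The path runs ASV46 → … → MRCA → … → ASV38; the MRCA is the node subtending (ASV21,(((ASV46,ASV63,ASV69),(ASV52,ASV42)),ASV57),(ASV5,ASV17,(ASV10,ASV38))).
Branch lengths along that path: 1.781 + 0.051 + 0.929 + 0.259 + 1.305 + 1.044 + 1.514 = 6.883.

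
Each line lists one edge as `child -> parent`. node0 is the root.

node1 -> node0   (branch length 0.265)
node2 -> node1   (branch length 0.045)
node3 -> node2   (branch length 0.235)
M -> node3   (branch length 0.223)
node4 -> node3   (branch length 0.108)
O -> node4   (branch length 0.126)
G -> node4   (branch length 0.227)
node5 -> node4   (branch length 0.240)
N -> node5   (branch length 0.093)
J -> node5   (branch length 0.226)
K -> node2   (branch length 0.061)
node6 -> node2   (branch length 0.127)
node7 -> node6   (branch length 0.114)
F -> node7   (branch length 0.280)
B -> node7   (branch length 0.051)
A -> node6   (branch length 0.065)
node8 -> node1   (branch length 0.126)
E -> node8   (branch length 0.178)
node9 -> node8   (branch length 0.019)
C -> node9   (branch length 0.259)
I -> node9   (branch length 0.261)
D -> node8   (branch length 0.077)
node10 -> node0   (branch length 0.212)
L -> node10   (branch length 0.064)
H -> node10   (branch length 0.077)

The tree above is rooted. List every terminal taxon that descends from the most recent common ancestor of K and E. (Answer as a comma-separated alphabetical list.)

A, B, C, D, E, F, G, I, J, K, M, N, O

Tracing K: it sits inside ((M,(O,G,(N,J))),K,((F,B),A)).
Tracing E: it sits inside (E,(C,I),D).
The smallest clade enclosing both is (((M,(O,G,(N,J))),K,((F,B),A)),(E,(C,I),D)); the answer is its 13 terminal taxa in alphabetical order.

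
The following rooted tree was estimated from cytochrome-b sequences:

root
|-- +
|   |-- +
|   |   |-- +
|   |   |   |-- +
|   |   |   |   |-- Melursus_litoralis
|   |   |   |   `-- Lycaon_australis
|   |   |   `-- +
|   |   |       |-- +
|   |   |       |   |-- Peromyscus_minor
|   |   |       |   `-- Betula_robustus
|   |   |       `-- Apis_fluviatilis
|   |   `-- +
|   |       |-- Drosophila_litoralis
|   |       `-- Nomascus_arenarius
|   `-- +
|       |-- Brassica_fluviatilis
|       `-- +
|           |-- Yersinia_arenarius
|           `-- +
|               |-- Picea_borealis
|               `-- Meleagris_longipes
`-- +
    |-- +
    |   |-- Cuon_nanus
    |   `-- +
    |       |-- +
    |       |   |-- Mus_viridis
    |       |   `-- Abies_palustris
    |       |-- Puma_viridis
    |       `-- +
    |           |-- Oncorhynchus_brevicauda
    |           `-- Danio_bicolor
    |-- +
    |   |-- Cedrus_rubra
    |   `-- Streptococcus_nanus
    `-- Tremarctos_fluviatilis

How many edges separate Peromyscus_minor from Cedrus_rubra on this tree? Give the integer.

9

The MRCA of Peromyscus_minor and Cedrus_rubra is the root of the tree.
From Peromyscus_minor up to that node: 6 branches. From Cedrus_rubra up to the same node: 3 branches. Total: 6 + 3 = 9.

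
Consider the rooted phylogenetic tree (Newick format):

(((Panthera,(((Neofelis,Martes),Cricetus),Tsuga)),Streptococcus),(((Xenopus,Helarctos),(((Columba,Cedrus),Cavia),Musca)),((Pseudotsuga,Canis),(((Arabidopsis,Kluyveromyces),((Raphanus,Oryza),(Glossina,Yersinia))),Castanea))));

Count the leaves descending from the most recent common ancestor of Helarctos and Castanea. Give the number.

15

The MRCA of Helarctos and Castanea is the node subtending (((Xenopus,Helarctos),(((Columba,Cedrus),Cavia),Musca)),((Pseudotsuga,Canis),(((Arabidopsis,Kluyveromyces),((Raphanus,Oryza),(Glossina,Yersinia))),Castanea))).
That clade contains 15 terminal taxa: Arabidopsis, Canis, Castanea, Cavia, Cedrus, Columba, Glossina, Helarctos, Kluyveromyces, Musca, Oryza, Pseudotsuga, Raphanus, Xenopus, Yersinia.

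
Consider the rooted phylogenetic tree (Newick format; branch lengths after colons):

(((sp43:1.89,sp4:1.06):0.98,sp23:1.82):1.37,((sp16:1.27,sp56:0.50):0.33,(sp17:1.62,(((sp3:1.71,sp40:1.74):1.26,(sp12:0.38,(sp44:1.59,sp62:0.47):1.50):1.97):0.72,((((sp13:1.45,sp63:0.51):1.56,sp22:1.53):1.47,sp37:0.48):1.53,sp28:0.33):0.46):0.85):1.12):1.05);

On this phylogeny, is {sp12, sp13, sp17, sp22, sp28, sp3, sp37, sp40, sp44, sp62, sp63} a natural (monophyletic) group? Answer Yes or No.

The most recent common ancestor of these taxa subtends (sp17,(((sp3,sp40),(sp12,(sp44,sp62))),((((sp13,sp63),sp22),sp37),sp28))).
That clade has exactly 11 tips — every listed taxon and nothing else — so the group is monophyletic.

Yes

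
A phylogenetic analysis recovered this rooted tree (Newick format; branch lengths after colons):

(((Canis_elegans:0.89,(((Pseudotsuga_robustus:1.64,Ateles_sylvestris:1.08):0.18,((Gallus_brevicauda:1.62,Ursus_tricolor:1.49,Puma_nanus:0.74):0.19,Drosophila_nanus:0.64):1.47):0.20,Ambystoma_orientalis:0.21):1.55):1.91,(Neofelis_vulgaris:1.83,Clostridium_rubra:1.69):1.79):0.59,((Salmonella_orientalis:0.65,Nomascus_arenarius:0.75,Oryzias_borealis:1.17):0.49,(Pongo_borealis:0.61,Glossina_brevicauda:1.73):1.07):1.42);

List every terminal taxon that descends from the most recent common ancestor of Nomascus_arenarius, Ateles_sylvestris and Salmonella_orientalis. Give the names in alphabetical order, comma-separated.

Ambystoma_orientalis, Ateles_sylvestris, Canis_elegans, Clostridium_rubra, Drosophila_nanus, Gallus_brevicauda, Glossina_brevicauda, Neofelis_vulgaris, Nomascus_arenarius, Oryzias_borealis, Pongo_borealis, Pseudotsuga_robustus, Puma_nanus, Salmonella_orientalis, Ursus_tricolor

Tracing Nomascus_arenarius: it sits inside (Salmonella_orientalis,Nomascus_arenarius,Oryzias_borealis).
Tracing Ateles_sylvestris: it sits inside (Pseudotsuga_robustus,Ateles_sylvestris).
Tracing Salmonella_orientalis: it sits inside (Salmonella_orientalis,Nomascus_arenarius,Oryzias_borealis).
The smallest clade enclosing all 3 is the whole tree (their MRCA is the root), so the answer is all 15 tips in alphabetical order.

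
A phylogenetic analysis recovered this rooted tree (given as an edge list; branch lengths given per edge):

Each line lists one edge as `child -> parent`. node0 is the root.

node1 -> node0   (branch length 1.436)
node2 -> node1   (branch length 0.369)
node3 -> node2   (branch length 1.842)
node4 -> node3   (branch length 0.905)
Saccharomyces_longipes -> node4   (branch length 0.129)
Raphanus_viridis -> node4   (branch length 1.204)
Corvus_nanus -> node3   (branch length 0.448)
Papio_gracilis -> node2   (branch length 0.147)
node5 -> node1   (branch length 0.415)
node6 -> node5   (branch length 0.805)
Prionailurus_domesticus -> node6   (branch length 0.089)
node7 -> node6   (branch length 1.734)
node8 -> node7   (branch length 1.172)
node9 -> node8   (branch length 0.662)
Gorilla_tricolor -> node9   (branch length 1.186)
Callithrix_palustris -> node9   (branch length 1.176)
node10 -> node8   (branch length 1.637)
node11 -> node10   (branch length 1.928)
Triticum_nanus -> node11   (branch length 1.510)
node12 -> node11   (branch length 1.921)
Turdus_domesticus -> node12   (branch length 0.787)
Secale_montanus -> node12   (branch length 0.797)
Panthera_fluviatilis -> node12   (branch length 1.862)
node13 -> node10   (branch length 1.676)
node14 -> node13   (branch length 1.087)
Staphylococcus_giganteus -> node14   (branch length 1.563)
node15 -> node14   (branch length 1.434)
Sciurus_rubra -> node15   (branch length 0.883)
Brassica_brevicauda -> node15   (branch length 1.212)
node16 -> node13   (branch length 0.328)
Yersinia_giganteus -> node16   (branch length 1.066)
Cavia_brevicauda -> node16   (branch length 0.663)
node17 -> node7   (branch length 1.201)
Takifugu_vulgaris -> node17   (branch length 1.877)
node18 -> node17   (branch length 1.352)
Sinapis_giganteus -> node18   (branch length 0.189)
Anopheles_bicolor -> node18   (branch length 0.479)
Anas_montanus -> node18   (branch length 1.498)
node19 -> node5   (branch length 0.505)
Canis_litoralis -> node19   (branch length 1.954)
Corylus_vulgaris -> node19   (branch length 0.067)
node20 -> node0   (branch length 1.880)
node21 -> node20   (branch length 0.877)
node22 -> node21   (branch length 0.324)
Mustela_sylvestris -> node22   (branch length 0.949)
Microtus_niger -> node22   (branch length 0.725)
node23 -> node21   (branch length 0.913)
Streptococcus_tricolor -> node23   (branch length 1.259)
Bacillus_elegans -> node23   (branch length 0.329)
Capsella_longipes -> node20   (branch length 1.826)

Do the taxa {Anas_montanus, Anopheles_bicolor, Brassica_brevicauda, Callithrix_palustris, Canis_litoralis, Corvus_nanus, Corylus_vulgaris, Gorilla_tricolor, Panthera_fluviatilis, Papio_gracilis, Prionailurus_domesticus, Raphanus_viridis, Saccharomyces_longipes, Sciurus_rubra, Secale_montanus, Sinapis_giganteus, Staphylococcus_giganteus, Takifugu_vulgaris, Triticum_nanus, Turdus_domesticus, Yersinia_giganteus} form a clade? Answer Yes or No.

No

The MRCA of the listed taxa subtends ((((Saccharomyces_longipes,Raphanus_viridis),Corvus_nanus),Papio_gracilis),((Prionailurus_domesticus,(((Gorilla_tricolor,Callithrix_palustris),((Triticum_nanus,(Turdus_domesticus,Secale_montanus,Panthera_fluviatilis)),((Staphylococcus_giganteus,(Sciurus_rubra,Brassica_brevicauda)),(Yersinia_giganteus,Cavia_brevicauda)))),(Takifugu_vulgaris,(Sinapis_giganteus,Anopheles_bicolor,Anas_montanus)))),(Canis_litoralis,Corylus_vulgaris))).
That clade also contains Cavia_brevicauda, which is not in the proposed group, so the group is not monophyletic.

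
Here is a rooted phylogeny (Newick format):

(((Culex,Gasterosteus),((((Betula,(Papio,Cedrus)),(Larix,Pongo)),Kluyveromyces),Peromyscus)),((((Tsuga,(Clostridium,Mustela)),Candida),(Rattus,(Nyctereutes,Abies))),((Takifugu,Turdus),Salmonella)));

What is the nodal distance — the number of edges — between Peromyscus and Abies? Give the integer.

8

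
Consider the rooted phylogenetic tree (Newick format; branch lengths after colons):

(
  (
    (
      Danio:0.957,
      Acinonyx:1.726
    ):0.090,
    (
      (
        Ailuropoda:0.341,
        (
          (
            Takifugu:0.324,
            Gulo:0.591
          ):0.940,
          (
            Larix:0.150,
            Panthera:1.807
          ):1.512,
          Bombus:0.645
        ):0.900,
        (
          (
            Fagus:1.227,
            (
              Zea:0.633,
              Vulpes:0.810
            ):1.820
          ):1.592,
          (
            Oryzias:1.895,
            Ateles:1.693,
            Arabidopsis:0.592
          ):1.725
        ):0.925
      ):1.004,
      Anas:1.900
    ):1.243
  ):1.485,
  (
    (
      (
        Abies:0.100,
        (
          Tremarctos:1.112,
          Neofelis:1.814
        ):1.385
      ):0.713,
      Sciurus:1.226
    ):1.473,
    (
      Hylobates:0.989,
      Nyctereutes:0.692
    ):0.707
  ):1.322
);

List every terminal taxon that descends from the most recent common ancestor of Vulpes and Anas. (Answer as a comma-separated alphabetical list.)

Tracing Vulpes: it sits inside (Zea,Vulpes).
Tracing Anas: it sits inside ((Ailuropoda,((Takifugu,Gulo),(Larix,Panthera),Bombus),((Fagus,(Zea,Vulpes)),(Oryzias,Ateles,Arabidopsis))),Anas).
The smallest clade enclosing both is ((Ailuropoda,((Takifugu,Gulo),(Larix,Panthera),Bombus),((Fagus,(Zea,Vulpes)),(Oryzias,Ateles,Arabidopsis))),Anas); the answer is its 13 terminal taxa in alphabetical order.

Ailuropoda, Anas, Arabidopsis, Ateles, Bombus, Fagus, Gulo, Larix, Oryzias, Panthera, Takifugu, Vulpes, Zea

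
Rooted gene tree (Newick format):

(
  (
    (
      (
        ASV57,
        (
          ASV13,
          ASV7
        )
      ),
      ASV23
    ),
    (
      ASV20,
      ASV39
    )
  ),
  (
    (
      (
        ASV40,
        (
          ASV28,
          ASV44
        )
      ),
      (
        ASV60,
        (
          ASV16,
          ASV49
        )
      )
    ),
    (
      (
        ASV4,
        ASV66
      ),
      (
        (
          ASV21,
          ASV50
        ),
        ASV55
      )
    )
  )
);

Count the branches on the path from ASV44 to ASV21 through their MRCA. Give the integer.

The MRCA of ASV44 and ASV21 is the node subtending (((ASV40,(ASV28,ASV44)),(ASV60,(ASV16,ASV49))),((ASV4,ASV66),((ASV21,ASV50),ASV55))).
From ASV44 up to that node: 4 branches. From ASV21 up to the same node: 4 branches. Total: 4 + 4 = 8.

8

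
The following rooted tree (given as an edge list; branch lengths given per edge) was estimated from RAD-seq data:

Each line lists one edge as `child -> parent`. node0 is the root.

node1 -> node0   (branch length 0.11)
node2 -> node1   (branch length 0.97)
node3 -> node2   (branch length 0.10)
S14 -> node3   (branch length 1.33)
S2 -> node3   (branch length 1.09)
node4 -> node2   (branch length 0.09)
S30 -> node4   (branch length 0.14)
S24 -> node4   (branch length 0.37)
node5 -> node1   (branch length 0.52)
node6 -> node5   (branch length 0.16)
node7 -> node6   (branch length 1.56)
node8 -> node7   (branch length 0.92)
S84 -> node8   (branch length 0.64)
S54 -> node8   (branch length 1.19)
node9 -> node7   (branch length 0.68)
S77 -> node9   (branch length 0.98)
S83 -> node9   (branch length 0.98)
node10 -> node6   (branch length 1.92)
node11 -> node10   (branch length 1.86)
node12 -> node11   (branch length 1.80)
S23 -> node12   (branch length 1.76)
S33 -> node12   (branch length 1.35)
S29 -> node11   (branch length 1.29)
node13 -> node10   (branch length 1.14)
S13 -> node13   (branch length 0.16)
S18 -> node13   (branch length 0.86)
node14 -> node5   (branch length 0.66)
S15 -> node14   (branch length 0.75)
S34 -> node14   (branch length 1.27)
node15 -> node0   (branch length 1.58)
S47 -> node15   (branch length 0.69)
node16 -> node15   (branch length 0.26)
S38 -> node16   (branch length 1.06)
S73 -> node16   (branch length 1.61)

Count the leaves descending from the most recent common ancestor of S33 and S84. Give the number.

9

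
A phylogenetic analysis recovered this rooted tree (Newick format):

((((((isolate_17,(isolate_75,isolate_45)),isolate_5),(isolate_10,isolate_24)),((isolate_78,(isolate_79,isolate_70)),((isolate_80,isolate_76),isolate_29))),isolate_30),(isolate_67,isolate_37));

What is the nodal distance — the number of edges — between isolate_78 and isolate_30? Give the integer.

The MRCA of isolate_78 and isolate_30 is the node subtending (((((isolate_17,(isolate_75,isolate_45)),isolate_5),(isolate_10,isolate_24)),((isolate_78,(isolate_79,isolate_70)),((isolate_80,isolate_76),isolate_29))),isolate_30).
From isolate_78 up to that node: 4 branches. From isolate_30 up to the same node: 1 branch. Total: 4 + 1 = 5.

5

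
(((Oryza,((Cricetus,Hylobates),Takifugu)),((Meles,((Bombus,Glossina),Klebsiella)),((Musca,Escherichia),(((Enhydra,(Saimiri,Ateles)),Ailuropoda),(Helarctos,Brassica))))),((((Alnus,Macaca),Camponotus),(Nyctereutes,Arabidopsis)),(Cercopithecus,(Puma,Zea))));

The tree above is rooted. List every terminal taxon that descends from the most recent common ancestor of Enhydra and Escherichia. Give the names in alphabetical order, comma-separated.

Tracing Enhydra: it sits inside (Enhydra,(Saimiri,Ateles)).
Tracing Escherichia: it sits inside (Musca,Escherichia).
The smallest clade enclosing both is ((Musca,Escherichia),(((Enhydra,(Saimiri,Ateles)),Ailuropoda),(Helarctos,Brassica))); the answer is its 8 terminal taxa in alphabetical order.

Ailuropoda, Ateles, Brassica, Enhydra, Escherichia, Helarctos, Musca, Saimiri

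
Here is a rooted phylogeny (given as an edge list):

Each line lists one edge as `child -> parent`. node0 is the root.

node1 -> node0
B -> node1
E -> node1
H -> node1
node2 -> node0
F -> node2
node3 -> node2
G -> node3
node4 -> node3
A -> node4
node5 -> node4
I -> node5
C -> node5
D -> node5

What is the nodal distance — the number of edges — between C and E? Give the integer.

7

The MRCA of C and E is the root of the tree.
From C up to that node: 5 branches. From E up to the same node: 2 branches. Total: 5 + 2 = 7.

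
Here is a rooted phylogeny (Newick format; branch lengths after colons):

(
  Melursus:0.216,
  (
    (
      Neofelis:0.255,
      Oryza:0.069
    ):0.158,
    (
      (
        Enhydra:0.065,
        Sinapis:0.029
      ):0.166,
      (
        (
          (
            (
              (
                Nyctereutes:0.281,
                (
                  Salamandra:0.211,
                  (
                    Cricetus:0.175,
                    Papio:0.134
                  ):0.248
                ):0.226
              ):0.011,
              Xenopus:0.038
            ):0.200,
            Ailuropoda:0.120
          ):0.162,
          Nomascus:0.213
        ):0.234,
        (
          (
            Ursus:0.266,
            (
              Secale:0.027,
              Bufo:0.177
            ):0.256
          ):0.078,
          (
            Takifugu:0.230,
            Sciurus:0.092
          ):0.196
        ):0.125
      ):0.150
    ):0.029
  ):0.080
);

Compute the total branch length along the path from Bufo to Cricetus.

1.892

The path runs Bufo → … → MRCA → … → Cricetus; the MRCA is the node subtending (((((Nyctereutes,(Salamandra,(Cricetus,Papio))),Xenopus),Ailuropoda),Nomascus),((Ursus,(Secale,Bufo)),(Takifugu,Sciurus))).
Branch lengths along that path: 0.177 + 0.256 + 0.078 + 0.125 + 0.234 + 0.162 + 0.200 + 0.011 + 0.226 + 0.248 + 0.175 = 1.892.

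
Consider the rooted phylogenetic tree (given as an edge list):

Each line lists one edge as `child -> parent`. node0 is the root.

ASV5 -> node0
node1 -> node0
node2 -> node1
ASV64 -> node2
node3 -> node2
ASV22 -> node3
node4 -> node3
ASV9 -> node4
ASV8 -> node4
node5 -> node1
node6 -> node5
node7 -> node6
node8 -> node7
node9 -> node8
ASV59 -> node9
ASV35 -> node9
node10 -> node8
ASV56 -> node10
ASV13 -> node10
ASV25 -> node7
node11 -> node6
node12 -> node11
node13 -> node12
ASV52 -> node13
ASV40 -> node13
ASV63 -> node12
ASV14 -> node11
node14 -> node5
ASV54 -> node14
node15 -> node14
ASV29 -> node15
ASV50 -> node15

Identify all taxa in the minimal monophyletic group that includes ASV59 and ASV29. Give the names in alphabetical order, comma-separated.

ASV13, ASV14, ASV25, ASV29, ASV35, ASV40, ASV50, ASV52, ASV54, ASV56, ASV59, ASV63

Tracing ASV59: it sits inside (ASV59,ASV35).
Tracing ASV29: it sits inside (ASV29,ASV50).
The smallest clade enclosing both is (((((ASV59,ASV35),(ASV56,ASV13)),ASV25),(((ASV52,ASV40),ASV63),ASV14)),(ASV54,(ASV29,ASV50))); the answer is its 12 terminal taxa in alphabetical order.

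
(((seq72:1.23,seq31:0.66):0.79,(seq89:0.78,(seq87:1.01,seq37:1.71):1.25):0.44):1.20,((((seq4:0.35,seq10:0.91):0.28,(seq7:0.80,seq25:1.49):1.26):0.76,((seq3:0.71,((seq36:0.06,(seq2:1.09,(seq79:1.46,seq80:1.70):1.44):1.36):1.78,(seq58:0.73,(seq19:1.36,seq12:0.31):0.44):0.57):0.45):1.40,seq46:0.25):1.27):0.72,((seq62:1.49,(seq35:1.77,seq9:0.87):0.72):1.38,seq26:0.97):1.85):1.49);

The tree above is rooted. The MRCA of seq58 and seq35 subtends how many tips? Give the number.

17

The MRCA of seq58 and seq35 is the node subtending ((((seq4,seq10),(seq7,seq25)),((seq3,((seq36,(seq2,(seq79,seq80))),(seq58,(seq19,seq12)))),seq46)),((seq62,(seq35,seq9)),seq26)).
That clade contains 17 terminal taxa: seq10, seq12, seq19, seq2, seq25, seq26, seq3, seq35, seq36, seq4, seq46, seq58, seq62, seq7, seq79, seq80, seq9.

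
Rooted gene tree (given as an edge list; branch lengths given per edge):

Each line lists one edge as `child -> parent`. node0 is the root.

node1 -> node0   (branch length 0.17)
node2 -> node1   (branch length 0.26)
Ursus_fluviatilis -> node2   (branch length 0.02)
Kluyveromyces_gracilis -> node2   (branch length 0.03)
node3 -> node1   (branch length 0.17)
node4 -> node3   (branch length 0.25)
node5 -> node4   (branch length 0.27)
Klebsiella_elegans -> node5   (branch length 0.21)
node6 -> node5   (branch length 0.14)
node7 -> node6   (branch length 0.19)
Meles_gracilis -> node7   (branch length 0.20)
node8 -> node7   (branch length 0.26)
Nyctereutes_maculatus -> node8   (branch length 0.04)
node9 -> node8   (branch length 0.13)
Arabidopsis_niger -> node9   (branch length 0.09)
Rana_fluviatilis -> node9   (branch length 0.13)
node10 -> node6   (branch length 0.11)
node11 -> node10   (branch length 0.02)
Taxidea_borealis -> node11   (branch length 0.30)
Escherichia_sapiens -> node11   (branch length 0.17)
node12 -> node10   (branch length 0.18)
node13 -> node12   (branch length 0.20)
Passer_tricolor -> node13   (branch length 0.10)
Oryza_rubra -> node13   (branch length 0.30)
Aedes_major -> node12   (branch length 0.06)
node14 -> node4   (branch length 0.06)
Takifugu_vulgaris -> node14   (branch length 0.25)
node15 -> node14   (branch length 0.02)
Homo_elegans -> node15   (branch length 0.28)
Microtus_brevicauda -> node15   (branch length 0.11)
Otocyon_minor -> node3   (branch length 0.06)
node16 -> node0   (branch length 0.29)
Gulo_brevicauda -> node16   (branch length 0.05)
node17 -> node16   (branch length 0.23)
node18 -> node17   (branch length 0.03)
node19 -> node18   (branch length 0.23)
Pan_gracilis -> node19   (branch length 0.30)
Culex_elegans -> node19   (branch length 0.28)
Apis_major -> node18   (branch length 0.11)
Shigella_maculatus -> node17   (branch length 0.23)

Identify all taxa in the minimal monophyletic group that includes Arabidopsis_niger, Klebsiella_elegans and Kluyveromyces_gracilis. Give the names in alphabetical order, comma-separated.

Aedes_major, Arabidopsis_niger, Escherichia_sapiens, Homo_elegans, Klebsiella_elegans, Kluyveromyces_gracilis, Meles_gracilis, Microtus_brevicauda, Nyctereutes_maculatus, Oryza_rubra, Otocyon_minor, Passer_tricolor, Rana_fluviatilis, Takifugu_vulgaris, Taxidea_borealis, Ursus_fluviatilis

Tracing Arabidopsis_niger: it sits inside (Arabidopsis_niger,Rana_fluviatilis).
Tracing Klebsiella_elegans: it sits inside (Klebsiella_elegans,((Meles_gracilis,(Nyctereutes_maculatus,(Arabidopsis_niger,Rana_fluviatilis))),((Taxidea_borealis,Escherichia_sapiens),((Passer_tricolor,Oryza_rubra),Aedes_major)))).
Tracing Kluyveromyces_gracilis: it sits inside (Ursus_fluviatilis,Kluyveromyces_gracilis).
The smallest clade enclosing all 3 is ((Ursus_fluviatilis,Kluyveromyces_gracilis),(((Klebsiella_elegans,((Meles_gracilis,(Nyctereutes_maculatus,(Arabidopsis_niger,Rana_fluviatilis))),((Taxidea_borealis,Escherichia_sapiens),((Passer_tricolor,Oryza_rubra),Aedes_major)))),(Takifugu_vulgaris,(Homo_elegans,Microtus_brevicauda))),Otocyon_minor)); the answer is its 16 terminal taxa in alphabetical order.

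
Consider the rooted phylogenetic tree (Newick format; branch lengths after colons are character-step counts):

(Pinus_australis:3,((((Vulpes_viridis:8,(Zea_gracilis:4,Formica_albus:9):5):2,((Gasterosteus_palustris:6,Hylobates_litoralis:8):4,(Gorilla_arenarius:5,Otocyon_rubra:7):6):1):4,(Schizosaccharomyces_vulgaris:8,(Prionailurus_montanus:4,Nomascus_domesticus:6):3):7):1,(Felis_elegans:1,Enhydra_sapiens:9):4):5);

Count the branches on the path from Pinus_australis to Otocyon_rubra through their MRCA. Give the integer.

7

The MRCA of Pinus_australis and Otocyon_rubra is the root of the tree.
From Pinus_australis up to that node: 1 branch. From Otocyon_rubra up to the same node: 6 branches. Total: 1 + 6 = 7.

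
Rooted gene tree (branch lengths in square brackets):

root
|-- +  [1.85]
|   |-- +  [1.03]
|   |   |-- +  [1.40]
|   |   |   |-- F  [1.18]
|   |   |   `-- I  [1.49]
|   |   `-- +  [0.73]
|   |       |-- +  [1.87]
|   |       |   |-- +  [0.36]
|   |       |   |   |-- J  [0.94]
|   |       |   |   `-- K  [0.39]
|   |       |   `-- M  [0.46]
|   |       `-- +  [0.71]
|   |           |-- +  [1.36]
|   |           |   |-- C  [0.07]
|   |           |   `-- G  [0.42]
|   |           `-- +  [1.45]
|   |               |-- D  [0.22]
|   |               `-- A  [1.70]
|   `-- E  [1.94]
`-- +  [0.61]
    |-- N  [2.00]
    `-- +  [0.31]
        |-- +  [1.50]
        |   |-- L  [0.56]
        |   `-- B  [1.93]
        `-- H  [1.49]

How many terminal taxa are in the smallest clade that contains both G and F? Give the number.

9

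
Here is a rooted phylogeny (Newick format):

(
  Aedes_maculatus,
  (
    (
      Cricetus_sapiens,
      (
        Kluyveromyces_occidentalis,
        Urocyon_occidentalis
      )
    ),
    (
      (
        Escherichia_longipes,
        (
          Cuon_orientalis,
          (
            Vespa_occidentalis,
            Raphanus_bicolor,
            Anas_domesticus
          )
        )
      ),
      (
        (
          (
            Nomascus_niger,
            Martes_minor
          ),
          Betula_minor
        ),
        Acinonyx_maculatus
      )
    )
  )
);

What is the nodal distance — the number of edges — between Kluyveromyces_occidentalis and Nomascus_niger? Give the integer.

The MRCA of Kluyveromyces_occidentalis and Nomascus_niger is the node subtending ((Cricetus_sapiens,(Kluyveromyces_occidentalis,Urocyon_occidentalis)),((Escherichia_longipes,(Cuon_orientalis,(Vespa_occidentalis,Raphanus_bicolor,Anas_domesticus))),(((Nomascus_niger,Martes_minor),Betula_minor),Acinonyx_maculatus))).
From Kluyveromyces_occidentalis up to that node: 3 branches. From Nomascus_niger up to the same node: 5 branches. Total: 3 + 5 = 8.

8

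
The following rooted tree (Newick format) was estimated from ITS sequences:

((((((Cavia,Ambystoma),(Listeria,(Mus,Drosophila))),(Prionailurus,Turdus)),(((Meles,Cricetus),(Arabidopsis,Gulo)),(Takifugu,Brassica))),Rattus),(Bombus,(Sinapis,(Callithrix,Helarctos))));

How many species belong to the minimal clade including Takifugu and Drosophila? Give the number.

The MRCA of Takifugu and Drosophila is the node subtending ((((Cavia,Ambystoma),(Listeria,(Mus,Drosophila))),(Prionailurus,Turdus)),(((Meles,Cricetus),(Arabidopsis,Gulo)),(Takifugu,Brassica))).
That clade contains 13 terminal taxa: Ambystoma, Arabidopsis, Brassica, Cavia, Cricetus, Drosophila, Gulo, Listeria, Meles, Mus, Prionailurus, Takifugu, Turdus.

13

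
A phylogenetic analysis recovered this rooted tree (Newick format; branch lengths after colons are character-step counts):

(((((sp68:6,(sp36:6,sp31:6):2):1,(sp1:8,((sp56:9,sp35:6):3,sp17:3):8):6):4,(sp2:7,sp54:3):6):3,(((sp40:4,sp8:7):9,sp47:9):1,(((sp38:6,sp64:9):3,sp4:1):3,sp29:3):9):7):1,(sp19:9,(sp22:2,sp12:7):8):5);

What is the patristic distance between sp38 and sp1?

The path runs sp38 → … → MRCA → … → sp1; the MRCA is the node subtending ((((sp68,(sp36,sp31)),(sp1,((sp56,sp35),sp17))),(sp2,sp54)),(((sp40,sp8),sp47),(((sp38,sp64),sp4),sp29))).
Branch lengths along that path: 6 + 3 + 3 + 9 + 7 + 3 + 4 + 6 + 8 = 49.

49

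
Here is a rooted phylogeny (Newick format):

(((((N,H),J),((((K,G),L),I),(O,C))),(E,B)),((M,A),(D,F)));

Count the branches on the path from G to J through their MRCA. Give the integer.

The MRCA of G and J is the node subtending (((N,H),J),((((K,G),L),I),(O,C))).
From G up to that node: 5 branches. From J up to the same node: 2 branches. Total: 5 + 2 = 7.

7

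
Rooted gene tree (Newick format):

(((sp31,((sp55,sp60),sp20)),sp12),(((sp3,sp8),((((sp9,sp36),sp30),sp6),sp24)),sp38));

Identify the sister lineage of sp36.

sp36 attaches to the tree at the node subtending (sp9,sp36).
The other lineage descending from that same node — the sister group — is the single tip sp9.

sp9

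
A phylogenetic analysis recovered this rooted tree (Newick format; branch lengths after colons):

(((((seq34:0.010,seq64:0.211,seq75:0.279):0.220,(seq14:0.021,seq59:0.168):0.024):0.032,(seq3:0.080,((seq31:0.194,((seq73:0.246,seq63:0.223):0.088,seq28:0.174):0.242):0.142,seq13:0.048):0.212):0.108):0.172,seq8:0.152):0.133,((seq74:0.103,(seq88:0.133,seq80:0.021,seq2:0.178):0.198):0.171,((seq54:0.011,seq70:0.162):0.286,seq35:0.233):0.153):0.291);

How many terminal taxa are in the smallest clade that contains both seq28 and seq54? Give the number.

19

The MRCA of seq28 and seq54 is the root, so the clade is the entire tree.
That clade contains 19 terminal taxa: seq13, seq14, seq2, seq28, seq3, seq31, seq34, seq35, seq54, seq59, seq63, seq64, seq70, seq73, seq74, seq75, seq8, seq80, seq88.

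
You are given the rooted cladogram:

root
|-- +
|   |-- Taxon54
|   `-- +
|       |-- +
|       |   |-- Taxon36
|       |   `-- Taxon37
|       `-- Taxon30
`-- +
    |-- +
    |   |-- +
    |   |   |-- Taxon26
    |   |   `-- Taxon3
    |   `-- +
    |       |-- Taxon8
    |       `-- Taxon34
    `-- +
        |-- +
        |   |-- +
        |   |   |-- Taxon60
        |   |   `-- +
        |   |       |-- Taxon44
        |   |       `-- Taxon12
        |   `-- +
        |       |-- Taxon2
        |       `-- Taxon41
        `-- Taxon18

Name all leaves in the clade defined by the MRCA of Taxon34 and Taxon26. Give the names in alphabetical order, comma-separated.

Taxon26, Taxon3, Taxon34, Taxon8

Tracing Taxon34: it sits inside (Taxon8,Taxon34).
Tracing Taxon26: it sits inside (Taxon26,Taxon3).
The smallest clade enclosing both is ((Taxon26,Taxon3),(Taxon8,Taxon34)); the answer is its 4 terminal taxa in alphabetical order.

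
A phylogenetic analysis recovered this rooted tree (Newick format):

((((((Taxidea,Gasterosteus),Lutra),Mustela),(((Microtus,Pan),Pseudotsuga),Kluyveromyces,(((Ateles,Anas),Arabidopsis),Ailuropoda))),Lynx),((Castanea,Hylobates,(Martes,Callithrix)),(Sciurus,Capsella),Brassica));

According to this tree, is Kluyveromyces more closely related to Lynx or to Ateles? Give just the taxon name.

Ateles

The MRCA of Kluyveromyces and Ateles subtends (((Microtus,Pan),Pseudotsuga),Kluyveromyces,(((Ateles,Anas),Arabidopsis),Ailuropoda)) (8 taxa).
The MRCA of Kluyveromyces and Lynx subtends (((((Taxidea,Gasterosteus),Lutra),Mustela),(((Microtus,Pan),Pseudotsuga),Kluyveromyces,(((Ateles,Anas),Arabidopsis),Ailuropoda))),Lynx) (13 taxa).
The first is nested inside the second, so Kluyveromyces shares a more recent common ancestor with Ateles.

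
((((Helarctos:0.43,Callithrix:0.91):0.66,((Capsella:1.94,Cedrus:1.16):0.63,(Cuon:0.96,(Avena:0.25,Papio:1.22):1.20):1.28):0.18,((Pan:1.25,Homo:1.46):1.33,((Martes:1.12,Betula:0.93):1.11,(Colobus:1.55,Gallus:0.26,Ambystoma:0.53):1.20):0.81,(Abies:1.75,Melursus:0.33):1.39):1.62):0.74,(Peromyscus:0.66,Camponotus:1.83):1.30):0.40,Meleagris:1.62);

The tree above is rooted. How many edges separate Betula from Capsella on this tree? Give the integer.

7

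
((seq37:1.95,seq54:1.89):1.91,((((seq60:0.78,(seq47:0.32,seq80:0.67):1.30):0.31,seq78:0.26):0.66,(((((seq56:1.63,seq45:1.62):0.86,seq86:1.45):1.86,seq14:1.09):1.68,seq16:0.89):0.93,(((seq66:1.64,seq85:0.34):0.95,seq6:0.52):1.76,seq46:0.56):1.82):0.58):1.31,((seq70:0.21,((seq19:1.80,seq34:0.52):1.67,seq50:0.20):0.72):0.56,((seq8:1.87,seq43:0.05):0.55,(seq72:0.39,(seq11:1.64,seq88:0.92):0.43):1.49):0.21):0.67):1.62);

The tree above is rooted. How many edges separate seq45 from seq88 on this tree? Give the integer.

12

The MRCA of seq45 and seq88 is the node subtending ((((seq60,(seq47,seq80)),seq78),(((((seq56,seq45),seq86),seq14),seq16),(((seq66,seq85),seq6),seq46))),((seq70,((seq19,seq34),seq50)),((seq8,seq43),(seq72,(seq11,seq88))))).
From seq45 up to that node: 7 branches. From seq88 up to the same node: 5 branches. Total: 7 + 5 = 12.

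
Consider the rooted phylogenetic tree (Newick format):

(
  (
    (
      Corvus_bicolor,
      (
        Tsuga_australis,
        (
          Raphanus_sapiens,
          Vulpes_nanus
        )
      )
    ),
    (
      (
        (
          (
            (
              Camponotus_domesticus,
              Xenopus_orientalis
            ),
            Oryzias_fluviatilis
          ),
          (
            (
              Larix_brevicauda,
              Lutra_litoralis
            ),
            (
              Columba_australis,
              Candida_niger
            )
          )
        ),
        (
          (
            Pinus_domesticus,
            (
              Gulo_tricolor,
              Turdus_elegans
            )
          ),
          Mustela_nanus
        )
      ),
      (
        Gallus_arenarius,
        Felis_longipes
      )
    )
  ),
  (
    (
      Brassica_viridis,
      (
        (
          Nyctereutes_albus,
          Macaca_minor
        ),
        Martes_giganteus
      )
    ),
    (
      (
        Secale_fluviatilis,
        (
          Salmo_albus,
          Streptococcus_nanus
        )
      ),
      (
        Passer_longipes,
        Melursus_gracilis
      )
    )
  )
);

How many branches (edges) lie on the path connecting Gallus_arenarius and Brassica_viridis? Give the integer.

The MRCA of Gallus_arenarius and Brassica_viridis is the root of the tree.
From Gallus_arenarius up to that node: 4 branches. From Brassica_viridis up to the same node: 3 branches. Total: 4 + 3 = 7.

7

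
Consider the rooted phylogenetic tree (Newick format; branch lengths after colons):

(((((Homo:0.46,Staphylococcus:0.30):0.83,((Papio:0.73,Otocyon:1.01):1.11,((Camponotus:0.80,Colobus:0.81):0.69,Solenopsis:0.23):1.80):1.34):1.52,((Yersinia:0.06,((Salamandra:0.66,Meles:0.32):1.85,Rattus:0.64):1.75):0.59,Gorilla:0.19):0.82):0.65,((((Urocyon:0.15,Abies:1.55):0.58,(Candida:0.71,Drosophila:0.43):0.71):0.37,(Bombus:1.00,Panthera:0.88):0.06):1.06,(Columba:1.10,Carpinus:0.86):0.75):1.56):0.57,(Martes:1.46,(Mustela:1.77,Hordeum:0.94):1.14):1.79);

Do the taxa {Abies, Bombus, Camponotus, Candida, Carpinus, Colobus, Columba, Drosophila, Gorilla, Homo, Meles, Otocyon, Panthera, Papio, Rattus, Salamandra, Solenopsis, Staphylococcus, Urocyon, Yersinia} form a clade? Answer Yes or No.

The most recent common ancestor of these taxa subtends ((((Homo,Staphylococcus),((Papio,Otocyon),((Camponotus,Colobus),Solenopsis))),((Yersinia,((Salamandra,Meles),Rattus)),Gorilla)),((((Urocyon,Abies),(Candida,Drosophila)),(Bombus,Panthera)),(Columba,Carpinus))).
That clade has exactly 20 tips — every listed taxon and nothing else — so the group is monophyletic.

Yes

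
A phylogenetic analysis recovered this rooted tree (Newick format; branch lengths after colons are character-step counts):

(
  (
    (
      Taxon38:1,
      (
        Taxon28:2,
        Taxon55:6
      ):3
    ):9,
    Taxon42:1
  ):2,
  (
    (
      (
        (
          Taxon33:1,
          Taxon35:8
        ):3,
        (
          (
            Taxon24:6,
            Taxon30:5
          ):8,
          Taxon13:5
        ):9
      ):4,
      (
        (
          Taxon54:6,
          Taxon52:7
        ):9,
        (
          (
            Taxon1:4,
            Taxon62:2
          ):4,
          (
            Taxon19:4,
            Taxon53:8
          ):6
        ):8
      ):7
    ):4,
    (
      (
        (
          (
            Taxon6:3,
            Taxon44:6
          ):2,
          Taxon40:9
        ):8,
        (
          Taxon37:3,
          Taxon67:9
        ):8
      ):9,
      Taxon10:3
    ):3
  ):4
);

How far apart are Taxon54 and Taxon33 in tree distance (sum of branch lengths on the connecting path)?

30

The path runs Taxon54 → … → MRCA → … → Taxon33; the MRCA is the node subtending (((Taxon33,Taxon35),((Taxon24,Taxon30),Taxon13)),((Taxon54,Taxon52),((Taxon1,Taxon62),(Taxon19,Taxon53)))).
Branch lengths along that path: 6 + 9 + 7 + 4 + 3 + 1 = 30.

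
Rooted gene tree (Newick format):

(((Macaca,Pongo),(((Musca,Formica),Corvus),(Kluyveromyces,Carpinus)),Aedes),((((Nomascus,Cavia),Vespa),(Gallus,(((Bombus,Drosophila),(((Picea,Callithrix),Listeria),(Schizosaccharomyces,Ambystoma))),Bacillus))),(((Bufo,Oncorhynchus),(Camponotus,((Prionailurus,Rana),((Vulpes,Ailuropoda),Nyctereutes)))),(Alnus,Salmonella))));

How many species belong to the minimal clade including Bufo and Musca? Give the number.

The MRCA of Bufo and Musca is the root, so the clade is the entire tree.
That clade contains 30 terminal taxa: Aedes, Ailuropoda, Alnus, Ambystoma, Bacillus, Bombus, Bufo, Callithrix, Camponotus, Carpinus, Cavia, Corvus, Drosophila, Formica, Gallus, Kluyveromyces, Listeria, Macaca, Musca, Nomascus, Nyctereutes, Oncorhynchus, Picea, Pongo, Prionailurus, Rana, Salmonella, Schizosaccharomyces, Vespa, Vulpes.

30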